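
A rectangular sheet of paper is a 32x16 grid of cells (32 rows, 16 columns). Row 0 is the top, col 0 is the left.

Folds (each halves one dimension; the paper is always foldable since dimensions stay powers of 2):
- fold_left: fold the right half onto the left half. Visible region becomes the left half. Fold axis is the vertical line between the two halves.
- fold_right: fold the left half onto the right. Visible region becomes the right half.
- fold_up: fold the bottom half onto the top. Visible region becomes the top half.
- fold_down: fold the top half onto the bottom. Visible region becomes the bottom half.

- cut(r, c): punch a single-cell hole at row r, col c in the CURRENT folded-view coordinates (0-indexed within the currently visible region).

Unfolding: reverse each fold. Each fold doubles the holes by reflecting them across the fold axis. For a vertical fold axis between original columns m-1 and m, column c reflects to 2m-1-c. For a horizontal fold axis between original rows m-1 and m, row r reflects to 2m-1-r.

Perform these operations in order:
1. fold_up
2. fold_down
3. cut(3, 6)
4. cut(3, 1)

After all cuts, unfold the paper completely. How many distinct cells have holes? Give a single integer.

Op 1 fold_up: fold axis h@16; visible region now rows[0,16) x cols[0,16) = 16x16
Op 2 fold_down: fold axis h@8; visible region now rows[8,16) x cols[0,16) = 8x16
Op 3 cut(3, 6): punch at orig (11,6); cuts so far [(11, 6)]; region rows[8,16) x cols[0,16) = 8x16
Op 4 cut(3, 1): punch at orig (11,1); cuts so far [(11, 1), (11, 6)]; region rows[8,16) x cols[0,16) = 8x16
Unfold 1 (reflect across h@8): 4 holes -> [(4, 1), (4, 6), (11, 1), (11, 6)]
Unfold 2 (reflect across h@16): 8 holes -> [(4, 1), (4, 6), (11, 1), (11, 6), (20, 1), (20, 6), (27, 1), (27, 6)]

Answer: 8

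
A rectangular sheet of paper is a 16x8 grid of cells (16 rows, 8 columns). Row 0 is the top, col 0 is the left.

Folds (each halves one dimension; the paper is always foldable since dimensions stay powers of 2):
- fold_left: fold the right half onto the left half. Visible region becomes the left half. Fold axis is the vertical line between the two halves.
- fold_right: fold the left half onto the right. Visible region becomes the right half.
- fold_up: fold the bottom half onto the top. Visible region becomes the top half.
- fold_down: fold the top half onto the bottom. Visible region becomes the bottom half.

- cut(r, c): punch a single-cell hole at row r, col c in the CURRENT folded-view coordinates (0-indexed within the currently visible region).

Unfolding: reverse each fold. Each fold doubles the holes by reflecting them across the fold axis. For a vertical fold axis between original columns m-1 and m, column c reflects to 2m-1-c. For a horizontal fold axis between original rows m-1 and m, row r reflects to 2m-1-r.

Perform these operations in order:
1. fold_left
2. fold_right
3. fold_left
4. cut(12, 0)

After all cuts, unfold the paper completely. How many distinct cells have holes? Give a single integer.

Op 1 fold_left: fold axis v@4; visible region now rows[0,16) x cols[0,4) = 16x4
Op 2 fold_right: fold axis v@2; visible region now rows[0,16) x cols[2,4) = 16x2
Op 3 fold_left: fold axis v@3; visible region now rows[0,16) x cols[2,3) = 16x1
Op 4 cut(12, 0): punch at orig (12,2); cuts so far [(12, 2)]; region rows[0,16) x cols[2,3) = 16x1
Unfold 1 (reflect across v@3): 2 holes -> [(12, 2), (12, 3)]
Unfold 2 (reflect across v@2): 4 holes -> [(12, 0), (12, 1), (12, 2), (12, 3)]
Unfold 3 (reflect across v@4): 8 holes -> [(12, 0), (12, 1), (12, 2), (12, 3), (12, 4), (12, 5), (12, 6), (12, 7)]

Answer: 8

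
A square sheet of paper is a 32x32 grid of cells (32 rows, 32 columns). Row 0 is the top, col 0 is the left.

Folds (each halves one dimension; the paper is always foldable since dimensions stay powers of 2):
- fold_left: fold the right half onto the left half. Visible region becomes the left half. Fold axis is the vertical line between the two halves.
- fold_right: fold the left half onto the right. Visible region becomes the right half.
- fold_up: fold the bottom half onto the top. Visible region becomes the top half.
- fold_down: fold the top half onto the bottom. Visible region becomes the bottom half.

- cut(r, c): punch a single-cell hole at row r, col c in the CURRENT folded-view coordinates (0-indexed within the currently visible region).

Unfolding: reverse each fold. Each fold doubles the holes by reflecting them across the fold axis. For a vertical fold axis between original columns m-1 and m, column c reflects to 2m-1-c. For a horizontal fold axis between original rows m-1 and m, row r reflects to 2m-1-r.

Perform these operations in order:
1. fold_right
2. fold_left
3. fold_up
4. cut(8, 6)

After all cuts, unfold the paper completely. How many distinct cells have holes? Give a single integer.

Answer: 8

Derivation:
Op 1 fold_right: fold axis v@16; visible region now rows[0,32) x cols[16,32) = 32x16
Op 2 fold_left: fold axis v@24; visible region now rows[0,32) x cols[16,24) = 32x8
Op 3 fold_up: fold axis h@16; visible region now rows[0,16) x cols[16,24) = 16x8
Op 4 cut(8, 6): punch at orig (8,22); cuts so far [(8, 22)]; region rows[0,16) x cols[16,24) = 16x8
Unfold 1 (reflect across h@16): 2 holes -> [(8, 22), (23, 22)]
Unfold 2 (reflect across v@24): 4 holes -> [(8, 22), (8, 25), (23, 22), (23, 25)]
Unfold 3 (reflect across v@16): 8 holes -> [(8, 6), (8, 9), (8, 22), (8, 25), (23, 6), (23, 9), (23, 22), (23, 25)]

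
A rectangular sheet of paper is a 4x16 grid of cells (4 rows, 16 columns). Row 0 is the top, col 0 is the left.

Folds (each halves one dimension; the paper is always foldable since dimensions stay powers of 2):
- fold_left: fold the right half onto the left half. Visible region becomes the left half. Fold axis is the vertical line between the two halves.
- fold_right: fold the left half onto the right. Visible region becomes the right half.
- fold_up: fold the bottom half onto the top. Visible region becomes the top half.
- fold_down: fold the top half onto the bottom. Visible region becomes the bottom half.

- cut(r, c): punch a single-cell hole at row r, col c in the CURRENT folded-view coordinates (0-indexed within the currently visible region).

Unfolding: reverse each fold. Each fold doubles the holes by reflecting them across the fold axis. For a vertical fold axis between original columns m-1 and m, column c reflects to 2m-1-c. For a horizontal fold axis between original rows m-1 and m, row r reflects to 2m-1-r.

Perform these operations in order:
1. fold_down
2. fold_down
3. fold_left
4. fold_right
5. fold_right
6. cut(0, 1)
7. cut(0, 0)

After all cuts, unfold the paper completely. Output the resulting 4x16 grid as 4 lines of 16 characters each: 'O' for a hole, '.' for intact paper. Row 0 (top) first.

Op 1 fold_down: fold axis h@2; visible region now rows[2,4) x cols[0,16) = 2x16
Op 2 fold_down: fold axis h@3; visible region now rows[3,4) x cols[0,16) = 1x16
Op 3 fold_left: fold axis v@8; visible region now rows[3,4) x cols[0,8) = 1x8
Op 4 fold_right: fold axis v@4; visible region now rows[3,4) x cols[4,8) = 1x4
Op 5 fold_right: fold axis v@6; visible region now rows[3,4) x cols[6,8) = 1x2
Op 6 cut(0, 1): punch at orig (3,7); cuts so far [(3, 7)]; region rows[3,4) x cols[6,8) = 1x2
Op 7 cut(0, 0): punch at orig (3,6); cuts so far [(3, 6), (3, 7)]; region rows[3,4) x cols[6,8) = 1x2
Unfold 1 (reflect across v@6): 4 holes -> [(3, 4), (3, 5), (3, 6), (3, 7)]
Unfold 2 (reflect across v@4): 8 holes -> [(3, 0), (3, 1), (3, 2), (3, 3), (3, 4), (3, 5), (3, 6), (3, 7)]
Unfold 3 (reflect across v@8): 16 holes -> [(3, 0), (3, 1), (3, 2), (3, 3), (3, 4), (3, 5), (3, 6), (3, 7), (3, 8), (3, 9), (3, 10), (3, 11), (3, 12), (3, 13), (3, 14), (3, 15)]
Unfold 4 (reflect across h@3): 32 holes -> [(2, 0), (2, 1), (2, 2), (2, 3), (2, 4), (2, 5), (2, 6), (2, 7), (2, 8), (2, 9), (2, 10), (2, 11), (2, 12), (2, 13), (2, 14), (2, 15), (3, 0), (3, 1), (3, 2), (3, 3), (3, 4), (3, 5), (3, 6), (3, 7), (3, 8), (3, 9), (3, 10), (3, 11), (3, 12), (3, 13), (3, 14), (3, 15)]
Unfold 5 (reflect across h@2): 64 holes -> [(0, 0), (0, 1), (0, 2), (0, 3), (0, 4), (0, 5), (0, 6), (0, 7), (0, 8), (0, 9), (0, 10), (0, 11), (0, 12), (0, 13), (0, 14), (0, 15), (1, 0), (1, 1), (1, 2), (1, 3), (1, 4), (1, 5), (1, 6), (1, 7), (1, 8), (1, 9), (1, 10), (1, 11), (1, 12), (1, 13), (1, 14), (1, 15), (2, 0), (2, 1), (2, 2), (2, 3), (2, 4), (2, 5), (2, 6), (2, 7), (2, 8), (2, 9), (2, 10), (2, 11), (2, 12), (2, 13), (2, 14), (2, 15), (3, 0), (3, 1), (3, 2), (3, 3), (3, 4), (3, 5), (3, 6), (3, 7), (3, 8), (3, 9), (3, 10), (3, 11), (3, 12), (3, 13), (3, 14), (3, 15)]

Answer: OOOOOOOOOOOOOOOO
OOOOOOOOOOOOOOOO
OOOOOOOOOOOOOOOO
OOOOOOOOOOOOOOOO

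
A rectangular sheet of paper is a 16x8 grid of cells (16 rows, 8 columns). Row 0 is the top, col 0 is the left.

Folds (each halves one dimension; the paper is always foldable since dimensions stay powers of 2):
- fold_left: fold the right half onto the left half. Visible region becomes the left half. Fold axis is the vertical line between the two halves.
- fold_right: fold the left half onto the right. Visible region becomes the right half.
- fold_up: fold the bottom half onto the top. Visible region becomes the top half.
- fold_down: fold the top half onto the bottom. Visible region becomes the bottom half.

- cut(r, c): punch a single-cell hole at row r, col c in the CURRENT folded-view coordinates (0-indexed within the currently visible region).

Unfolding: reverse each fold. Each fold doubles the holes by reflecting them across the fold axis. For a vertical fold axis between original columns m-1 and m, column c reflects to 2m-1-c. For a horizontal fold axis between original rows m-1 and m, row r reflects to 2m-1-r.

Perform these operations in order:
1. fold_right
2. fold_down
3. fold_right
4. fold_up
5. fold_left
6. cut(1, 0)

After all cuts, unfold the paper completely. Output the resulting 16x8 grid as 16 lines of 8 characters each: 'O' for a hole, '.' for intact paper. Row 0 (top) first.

Answer: ........
OOOOOOOO
........
........
........
........
OOOOOOOO
........
........
OOOOOOOO
........
........
........
........
OOOOOOOO
........

Derivation:
Op 1 fold_right: fold axis v@4; visible region now rows[0,16) x cols[4,8) = 16x4
Op 2 fold_down: fold axis h@8; visible region now rows[8,16) x cols[4,8) = 8x4
Op 3 fold_right: fold axis v@6; visible region now rows[8,16) x cols[6,8) = 8x2
Op 4 fold_up: fold axis h@12; visible region now rows[8,12) x cols[6,8) = 4x2
Op 5 fold_left: fold axis v@7; visible region now rows[8,12) x cols[6,7) = 4x1
Op 6 cut(1, 0): punch at orig (9,6); cuts so far [(9, 6)]; region rows[8,12) x cols[6,7) = 4x1
Unfold 1 (reflect across v@7): 2 holes -> [(9, 6), (9, 7)]
Unfold 2 (reflect across h@12): 4 holes -> [(9, 6), (9, 7), (14, 6), (14, 7)]
Unfold 3 (reflect across v@6): 8 holes -> [(9, 4), (9, 5), (9, 6), (9, 7), (14, 4), (14, 5), (14, 6), (14, 7)]
Unfold 4 (reflect across h@8): 16 holes -> [(1, 4), (1, 5), (1, 6), (1, 7), (6, 4), (6, 5), (6, 6), (6, 7), (9, 4), (9, 5), (9, 6), (9, 7), (14, 4), (14, 5), (14, 6), (14, 7)]
Unfold 5 (reflect across v@4): 32 holes -> [(1, 0), (1, 1), (1, 2), (1, 3), (1, 4), (1, 5), (1, 6), (1, 7), (6, 0), (6, 1), (6, 2), (6, 3), (6, 4), (6, 5), (6, 6), (6, 7), (9, 0), (9, 1), (9, 2), (9, 3), (9, 4), (9, 5), (9, 6), (9, 7), (14, 0), (14, 1), (14, 2), (14, 3), (14, 4), (14, 5), (14, 6), (14, 7)]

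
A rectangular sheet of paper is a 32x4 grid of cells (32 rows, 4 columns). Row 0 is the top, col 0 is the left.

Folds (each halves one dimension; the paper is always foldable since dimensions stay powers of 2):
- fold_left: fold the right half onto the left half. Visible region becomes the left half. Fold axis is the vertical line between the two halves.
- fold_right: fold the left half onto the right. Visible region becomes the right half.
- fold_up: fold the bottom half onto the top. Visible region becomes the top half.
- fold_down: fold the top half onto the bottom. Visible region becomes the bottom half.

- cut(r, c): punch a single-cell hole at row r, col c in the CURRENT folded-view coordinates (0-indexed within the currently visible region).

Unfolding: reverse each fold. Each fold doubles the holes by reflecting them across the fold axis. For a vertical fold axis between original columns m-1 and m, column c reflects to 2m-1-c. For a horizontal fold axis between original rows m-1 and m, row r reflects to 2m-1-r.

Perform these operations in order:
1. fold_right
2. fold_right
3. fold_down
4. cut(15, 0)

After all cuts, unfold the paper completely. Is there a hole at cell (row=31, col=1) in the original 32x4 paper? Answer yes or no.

Op 1 fold_right: fold axis v@2; visible region now rows[0,32) x cols[2,4) = 32x2
Op 2 fold_right: fold axis v@3; visible region now rows[0,32) x cols[3,4) = 32x1
Op 3 fold_down: fold axis h@16; visible region now rows[16,32) x cols[3,4) = 16x1
Op 4 cut(15, 0): punch at orig (31,3); cuts so far [(31, 3)]; region rows[16,32) x cols[3,4) = 16x1
Unfold 1 (reflect across h@16): 2 holes -> [(0, 3), (31, 3)]
Unfold 2 (reflect across v@3): 4 holes -> [(0, 2), (0, 3), (31, 2), (31, 3)]
Unfold 3 (reflect across v@2): 8 holes -> [(0, 0), (0, 1), (0, 2), (0, 3), (31, 0), (31, 1), (31, 2), (31, 3)]
Holes: [(0, 0), (0, 1), (0, 2), (0, 3), (31, 0), (31, 1), (31, 2), (31, 3)]

Answer: yes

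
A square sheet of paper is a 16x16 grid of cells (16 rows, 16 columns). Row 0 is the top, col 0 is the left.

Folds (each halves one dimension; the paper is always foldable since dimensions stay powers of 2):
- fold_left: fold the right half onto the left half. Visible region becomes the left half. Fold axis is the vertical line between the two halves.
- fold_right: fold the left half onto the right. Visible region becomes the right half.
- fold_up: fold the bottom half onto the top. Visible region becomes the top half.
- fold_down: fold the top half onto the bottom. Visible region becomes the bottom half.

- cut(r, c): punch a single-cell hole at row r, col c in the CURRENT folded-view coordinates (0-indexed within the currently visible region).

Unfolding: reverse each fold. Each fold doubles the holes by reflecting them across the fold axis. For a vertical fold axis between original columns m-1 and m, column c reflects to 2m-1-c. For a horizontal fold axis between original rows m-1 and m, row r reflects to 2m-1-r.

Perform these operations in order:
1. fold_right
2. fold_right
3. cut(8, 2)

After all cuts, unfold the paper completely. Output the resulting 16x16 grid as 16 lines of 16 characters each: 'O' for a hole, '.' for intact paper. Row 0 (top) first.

Answer: ................
................
................
................
................
................
................
................
.O....O..O....O.
................
................
................
................
................
................
................

Derivation:
Op 1 fold_right: fold axis v@8; visible region now rows[0,16) x cols[8,16) = 16x8
Op 2 fold_right: fold axis v@12; visible region now rows[0,16) x cols[12,16) = 16x4
Op 3 cut(8, 2): punch at orig (8,14); cuts so far [(8, 14)]; region rows[0,16) x cols[12,16) = 16x4
Unfold 1 (reflect across v@12): 2 holes -> [(8, 9), (8, 14)]
Unfold 2 (reflect across v@8): 4 holes -> [(8, 1), (8, 6), (8, 9), (8, 14)]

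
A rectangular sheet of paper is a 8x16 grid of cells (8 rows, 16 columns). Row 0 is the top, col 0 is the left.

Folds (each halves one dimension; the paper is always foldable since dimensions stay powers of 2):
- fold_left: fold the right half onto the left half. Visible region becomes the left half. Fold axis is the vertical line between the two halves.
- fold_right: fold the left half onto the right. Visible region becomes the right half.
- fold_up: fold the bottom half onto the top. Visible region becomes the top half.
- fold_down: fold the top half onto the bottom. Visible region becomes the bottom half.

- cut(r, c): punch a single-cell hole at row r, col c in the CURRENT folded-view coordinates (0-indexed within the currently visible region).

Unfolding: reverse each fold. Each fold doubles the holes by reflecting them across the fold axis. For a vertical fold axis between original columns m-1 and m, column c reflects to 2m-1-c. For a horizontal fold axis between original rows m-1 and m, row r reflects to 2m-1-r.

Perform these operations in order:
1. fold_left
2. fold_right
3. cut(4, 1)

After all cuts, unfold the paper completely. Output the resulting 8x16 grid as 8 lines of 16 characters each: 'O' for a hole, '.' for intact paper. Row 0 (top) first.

Op 1 fold_left: fold axis v@8; visible region now rows[0,8) x cols[0,8) = 8x8
Op 2 fold_right: fold axis v@4; visible region now rows[0,8) x cols[4,8) = 8x4
Op 3 cut(4, 1): punch at orig (4,5); cuts so far [(4, 5)]; region rows[0,8) x cols[4,8) = 8x4
Unfold 1 (reflect across v@4): 2 holes -> [(4, 2), (4, 5)]
Unfold 2 (reflect across v@8): 4 holes -> [(4, 2), (4, 5), (4, 10), (4, 13)]

Answer: ................
................
................
................
..O..O....O..O..
................
................
................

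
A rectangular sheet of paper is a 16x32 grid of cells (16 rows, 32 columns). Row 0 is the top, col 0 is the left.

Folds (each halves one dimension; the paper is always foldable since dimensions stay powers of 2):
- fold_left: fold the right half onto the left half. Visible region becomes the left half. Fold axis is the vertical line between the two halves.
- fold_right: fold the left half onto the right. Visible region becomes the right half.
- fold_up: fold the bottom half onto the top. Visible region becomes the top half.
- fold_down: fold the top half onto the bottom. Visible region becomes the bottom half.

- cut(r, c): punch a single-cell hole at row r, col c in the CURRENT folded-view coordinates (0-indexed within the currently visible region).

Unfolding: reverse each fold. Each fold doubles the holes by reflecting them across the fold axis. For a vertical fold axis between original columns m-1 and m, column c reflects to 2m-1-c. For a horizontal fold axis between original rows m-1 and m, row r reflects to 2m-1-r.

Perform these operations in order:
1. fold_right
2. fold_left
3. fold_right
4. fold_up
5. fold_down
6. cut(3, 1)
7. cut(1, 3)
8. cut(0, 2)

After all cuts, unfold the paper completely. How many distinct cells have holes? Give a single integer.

Answer: 96

Derivation:
Op 1 fold_right: fold axis v@16; visible region now rows[0,16) x cols[16,32) = 16x16
Op 2 fold_left: fold axis v@24; visible region now rows[0,16) x cols[16,24) = 16x8
Op 3 fold_right: fold axis v@20; visible region now rows[0,16) x cols[20,24) = 16x4
Op 4 fold_up: fold axis h@8; visible region now rows[0,8) x cols[20,24) = 8x4
Op 5 fold_down: fold axis h@4; visible region now rows[4,8) x cols[20,24) = 4x4
Op 6 cut(3, 1): punch at orig (7,21); cuts so far [(7, 21)]; region rows[4,8) x cols[20,24) = 4x4
Op 7 cut(1, 3): punch at orig (5,23); cuts so far [(5, 23), (7, 21)]; region rows[4,8) x cols[20,24) = 4x4
Op 8 cut(0, 2): punch at orig (4,22); cuts so far [(4, 22), (5, 23), (7, 21)]; region rows[4,8) x cols[20,24) = 4x4
Unfold 1 (reflect across h@4): 6 holes -> [(0, 21), (2, 23), (3, 22), (4, 22), (5, 23), (7, 21)]
Unfold 2 (reflect across h@8): 12 holes -> [(0, 21), (2, 23), (3, 22), (4, 22), (5, 23), (7, 21), (8, 21), (10, 23), (11, 22), (12, 22), (13, 23), (15, 21)]
Unfold 3 (reflect across v@20): 24 holes -> [(0, 18), (0, 21), (2, 16), (2, 23), (3, 17), (3, 22), (4, 17), (4, 22), (5, 16), (5, 23), (7, 18), (7, 21), (8, 18), (8, 21), (10, 16), (10, 23), (11, 17), (11, 22), (12, 17), (12, 22), (13, 16), (13, 23), (15, 18), (15, 21)]
Unfold 4 (reflect across v@24): 48 holes -> [(0, 18), (0, 21), (0, 26), (0, 29), (2, 16), (2, 23), (2, 24), (2, 31), (3, 17), (3, 22), (3, 25), (3, 30), (4, 17), (4, 22), (4, 25), (4, 30), (5, 16), (5, 23), (5, 24), (5, 31), (7, 18), (7, 21), (7, 26), (7, 29), (8, 18), (8, 21), (8, 26), (8, 29), (10, 16), (10, 23), (10, 24), (10, 31), (11, 17), (11, 22), (11, 25), (11, 30), (12, 17), (12, 22), (12, 25), (12, 30), (13, 16), (13, 23), (13, 24), (13, 31), (15, 18), (15, 21), (15, 26), (15, 29)]
Unfold 5 (reflect across v@16): 96 holes -> [(0, 2), (0, 5), (0, 10), (0, 13), (0, 18), (0, 21), (0, 26), (0, 29), (2, 0), (2, 7), (2, 8), (2, 15), (2, 16), (2, 23), (2, 24), (2, 31), (3, 1), (3, 6), (3, 9), (3, 14), (3, 17), (3, 22), (3, 25), (3, 30), (4, 1), (4, 6), (4, 9), (4, 14), (4, 17), (4, 22), (4, 25), (4, 30), (5, 0), (5, 7), (5, 8), (5, 15), (5, 16), (5, 23), (5, 24), (5, 31), (7, 2), (7, 5), (7, 10), (7, 13), (7, 18), (7, 21), (7, 26), (7, 29), (8, 2), (8, 5), (8, 10), (8, 13), (8, 18), (8, 21), (8, 26), (8, 29), (10, 0), (10, 7), (10, 8), (10, 15), (10, 16), (10, 23), (10, 24), (10, 31), (11, 1), (11, 6), (11, 9), (11, 14), (11, 17), (11, 22), (11, 25), (11, 30), (12, 1), (12, 6), (12, 9), (12, 14), (12, 17), (12, 22), (12, 25), (12, 30), (13, 0), (13, 7), (13, 8), (13, 15), (13, 16), (13, 23), (13, 24), (13, 31), (15, 2), (15, 5), (15, 10), (15, 13), (15, 18), (15, 21), (15, 26), (15, 29)]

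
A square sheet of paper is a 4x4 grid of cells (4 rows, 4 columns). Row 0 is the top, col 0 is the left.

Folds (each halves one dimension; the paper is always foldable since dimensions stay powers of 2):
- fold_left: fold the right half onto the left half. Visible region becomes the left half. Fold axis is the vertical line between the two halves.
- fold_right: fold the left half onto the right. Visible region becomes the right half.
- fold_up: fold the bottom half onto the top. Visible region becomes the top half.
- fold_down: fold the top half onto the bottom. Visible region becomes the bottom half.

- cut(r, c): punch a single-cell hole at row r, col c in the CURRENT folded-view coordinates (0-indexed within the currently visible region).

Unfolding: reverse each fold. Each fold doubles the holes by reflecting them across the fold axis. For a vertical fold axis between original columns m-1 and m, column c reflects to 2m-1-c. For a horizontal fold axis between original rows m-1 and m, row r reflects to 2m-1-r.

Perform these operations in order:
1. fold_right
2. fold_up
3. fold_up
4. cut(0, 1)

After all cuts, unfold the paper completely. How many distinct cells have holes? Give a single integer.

Answer: 8

Derivation:
Op 1 fold_right: fold axis v@2; visible region now rows[0,4) x cols[2,4) = 4x2
Op 2 fold_up: fold axis h@2; visible region now rows[0,2) x cols[2,4) = 2x2
Op 3 fold_up: fold axis h@1; visible region now rows[0,1) x cols[2,4) = 1x2
Op 4 cut(0, 1): punch at orig (0,3); cuts so far [(0, 3)]; region rows[0,1) x cols[2,4) = 1x2
Unfold 1 (reflect across h@1): 2 holes -> [(0, 3), (1, 3)]
Unfold 2 (reflect across h@2): 4 holes -> [(0, 3), (1, 3), (2, 3), (3, 3)]
Unfold 3 (reflect across v@2): 8 holes -> [(0, 0), (0, 3), (1, 0), (1, 3), (2, 0), (2, 3), (3, 0), (3, 3)]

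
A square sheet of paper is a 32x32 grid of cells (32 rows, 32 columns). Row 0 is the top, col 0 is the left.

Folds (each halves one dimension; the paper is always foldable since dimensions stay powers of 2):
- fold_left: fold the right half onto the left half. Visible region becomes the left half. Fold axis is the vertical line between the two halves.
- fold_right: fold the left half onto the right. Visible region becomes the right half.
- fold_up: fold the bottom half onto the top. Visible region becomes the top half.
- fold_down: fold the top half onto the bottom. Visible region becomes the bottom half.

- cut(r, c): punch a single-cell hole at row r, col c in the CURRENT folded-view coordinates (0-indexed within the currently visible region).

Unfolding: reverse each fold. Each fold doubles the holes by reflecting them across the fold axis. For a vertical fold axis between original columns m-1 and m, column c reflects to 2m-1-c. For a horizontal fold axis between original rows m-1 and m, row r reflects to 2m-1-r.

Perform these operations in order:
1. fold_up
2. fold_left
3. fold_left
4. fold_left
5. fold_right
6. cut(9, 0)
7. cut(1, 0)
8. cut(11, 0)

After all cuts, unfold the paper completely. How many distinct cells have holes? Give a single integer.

Op 1 fold_up: fold axis h@16; visible region now rows[0,16) x cols[0,32) = 16x32
Op 2 fold_left: fold axis v@16; visible region now rows[0,16) x cols[0,16) = 16x16
Op 3 fold_left: fold axis v@8; visible region now rows[0,16) x cols[0,8) = 16x8
Op 4 fold_left: fold axis v@4; visible region now rows[0,16) x cols[0,4) = 16x4
Op 5 fold_right: fold axis v@2; visible region now rows[0,16) x cols[2,4) = 16x2
Op 6 cut(9, 0): punch at orig (9,2); cuts so far [(9, 2)]; region rows[0,16) x cols[2,4) = 16x2
Op 7 cut(1, 0): punch at orig (1,2); cuts so far [(1, 2), (9, 2)]; region rows[0,16) x cols[2,4) = 16x2
Op 8 cut(11, 0): punch at orig (11,2); cuts so far [(1, 2), (9, 2), (11, 2)]; region rows[0,16) x cols[2,4) = 16x2
Unfold 1 (reflect across v@2): 6 holes -> [(1, 1), (1, 2), (9, 1), (9, 2), (11, 1), (11, 2)]
Unfold 2 (reflect across v@4): 12 holes -> [(1, 1), (1, 2), (1, 5), (1, 6), (9, 1), (9, 2), (9, 5), (9, 6), (11, 1), (11, 2), (11, 5), (11, 6)]
Unfold 3 (reflect across v@8): 24 holes -> [(1, 1), (1, 2), (1, 5), (1, 6), (1, 9), (1, 10), (1, 13), (1, 14), (9, 1), (9, 2), (9, 5), (9, 6), (9, 9), (9, 10), (9, 13), (9, 14), (11, 1), (11, 2), (11, 5), (11, 6), (11, 9), (11, 10), (11, 13), (11, 14)]
Unfold 4 (reflect across v@16): 48 holes -> [(1, 1), (1, 2), (1, 5), (1, 6), (1, 9), (1, 10), (1, 13), (1, 14), (1, 17), (1, 18), (1, 21), (1, 22), (1, 25), (1, 26), (1, 29), (1, 30), (9, 1), (9, 2), (9, 5), (9, 6), (9, 9), (9, 10), (9, 13), (9, 14), (9, 17), (9, 18), (9, 21), (9, 22), (9, 25), (9, 26), (9, 29), (9, 30), (11, 1), (11, 2), (11, 5), (11, 6), (11, 9), (11, 10), (11, 13), (11, 14), (11, 17), (11, 18), (11, 21), (11, 22), (11, 25), (11, 26), (11, 29), (11, 30)]
Unfold 5 (reflect across h@16): 96 holes -> [(1, 1), (1, 2), (1, 5), (1, 6), (1, 9), (1, 10), (1, 13), (1, 14), (1, 17), (1, 18), (1, 21), (1, 22), (1, 25), (1, 26), (1, 29), (1, 30), (9, 1), (9, 2), (9, 5), (9, 6), (9, 9), (9, 10), (9, 13), (9, 14), (9, 17), (9, 18), (9, 21), (9, 22), (9, 25), (9, 26), (9, 29), (9, 30), (11, 1), (11, 2), (11, 5), (11, 6), (11, 9), (11, 10), (11, 13), (11, 14), (11, 17), (11, 18), (11, 21), (11, 22), (11, 25), (11, 26), (11, 29), (11, 30), (20, 1), (20, 2), (20, 5), (20, 6), (20, 9), (20, 10), (20, 13), (20, 14), (20, 17), (20, 18), (20, 21), (20, 22), (20, 25), (20, 26), (20, 29), (20, 30), (22, 1), (22, 2), (22, 5), (22, 6), (22, 9), (22, 10), (22, 13), (22, 14), (22, 17), (22, 18), (22, 21), (22, 22), (22, 25), (22, 26), (22, 29), (22, 30), (30, 1), (30, 2), (30, 5), (30, 6), (30, 9), (30, 10), (30, 13), (30, 14), (30, 17), (30, 18), (30, 21), (30, 22), (30, 25), (30, 26), (30, 29), (30, 30)]

Answer: 96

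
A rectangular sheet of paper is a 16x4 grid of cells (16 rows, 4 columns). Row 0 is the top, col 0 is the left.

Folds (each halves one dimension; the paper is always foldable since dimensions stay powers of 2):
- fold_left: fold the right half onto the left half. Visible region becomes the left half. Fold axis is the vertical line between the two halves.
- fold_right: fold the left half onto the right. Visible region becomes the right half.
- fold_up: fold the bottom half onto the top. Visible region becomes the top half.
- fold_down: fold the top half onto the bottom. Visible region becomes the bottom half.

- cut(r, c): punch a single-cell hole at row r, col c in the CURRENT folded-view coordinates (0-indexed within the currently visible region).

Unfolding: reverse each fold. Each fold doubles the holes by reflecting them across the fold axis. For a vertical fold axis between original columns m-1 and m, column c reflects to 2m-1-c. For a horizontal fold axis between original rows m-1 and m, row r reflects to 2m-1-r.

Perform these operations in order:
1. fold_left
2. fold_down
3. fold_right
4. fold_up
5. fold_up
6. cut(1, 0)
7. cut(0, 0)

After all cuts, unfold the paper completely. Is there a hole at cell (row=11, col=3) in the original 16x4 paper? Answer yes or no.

Op 1 fold_left: fold axis v@2; visible region now rows[0,16) x cols[0,2) = 16x2
Op 2 fold_down: fold axis h@8; visible region now rows[8,16) x cols[0,2) = 8x2
Op 3 fold_right: fold axis v@1; visible region now rows[8,16) x cols[1,2) = 8x1
Op 4 fold_up: fold axis h@12; visible region now rows[8,12) x cols[1,2) = 4x1
Op 5 fold_up: fold axis h@10; visible region now rows[8,10) x cols[1,2) = 2x1
Op 6 cut(1, 0): punch at orig (9,1); cuts so far [(9, 1)]; region rows[8,10) x cols[1,2) = 2x1
Op 7 cut(0, 0): punch at orig (8,1); cuts so far [(8, 1), (9, 1)]; region rows[8,10) x cols[1,2) = 2x1
Unfold 1 (reflect across h@10): 4 holes -> [(8, 1), (9, 1), (10, 1), (11, 1)]
Unfold 2 (reflect across h@12): 8 holes -> [(8, 1), (9, 1), (10, 1), (11, 1), (12, 1), (13, 1), (14, 1), (15, 1)]
Unfold 3 (reflect across v@1): 16 holes -> [(8, 0), (8, 1), (9, 0), (9, 1), (10, 0), (10, 1), (11, 0), (11, 1), (12, 0), (12, 1), (13, 0), (13, 1), (14, 0), (14, 1), (15, 0), (15, 1)]
Unfold 4 (reflect across h@8): 32 holes -> [(0, 0), (0, 1), (1, 0), (1, 1), (2, 0), (2, 1), (3, 0), (3, 1), (4, 0), (4, 1), (5, 0), (5, 1), (6, 0), (6, 1), (7, 0), (7, 1), (8, 0), (8, 1), (9, 0), (9, 1), (10, 0), (10, 1), (11, 0), (11, 1), (12, 0), (12, 1), (13, 0), (13, 1), (14, 0), (14, 1), (15, 0), (15, 1)]
Unfold 5 (reflect across v@2): 64 holes -> [(0, 0), (0, 1), (0, 2), (0, 3), (1, 0), (1, 1), (1, 2), (1, 3), (2, 0), (2, 1), (2, 2), (2, 3), (3, 0), (3, 1), (3, 2), (3, 3), (4, 0), (4, 1), (4, 2), (4, 3), (5, 0), (5, 1), (5, 2), (5, 3), (6, 0), (6, 1), (6, 2), (6, 3), (7, 0), (7, 1), (7, 2), (7, 3), (8, 0), (8, 1), (8, 2), (8, 3), (9, 0), (9, 1), (9, 2), (9, 3), (10, 0), (10, 1), (10, 2), (10, 3), (11, 0), (11, 1), (11, 2), (11, 3), (12, 0), (12, 1), (12, 2), (12, 3), (13, 0), (13, 1), (13, 2), (13, 3), (14, 0), (14, 1), (14, 2), (14, 3), (15, 0), (15, 1), (15, 2), (15, 3)]
Holes: [(0, 0), (0, 1), (0, 2), (0, 3), (1, 0), (1, 1), (1, 2), (1, 3), (2, 0), (2, 1), (2, 2), (2, 3), (3, 0), (3, 1), (3, 2), (3, 3), (4, 0), (4, 1), (4, 2), (4, 3), (5, 0), (5, 1), (5, 2), (5, 3), (6, 0), (6, 1), (6, 2), (6, 3), (7, 0), (7, 1), (7, 2), (7, 3), (8, 0), (8, 1), (8, 2), (8, 3), (9, 0), (9, 1), (9, 2), (9, 3), (10, 0), (10, 1), (10, 2), (10, 3), (11, 0), (11, 1), (11, 2), (11, 3), (12, 0), (12, 1), (12, 2), (12, 3), (13, 0), (13, 1), (13, 2), (13, 3), (14, 0), (14, 1), (14, 2), (14, 3), (15, 0), (15, 1), (15, 2), (15, 3)]

Answer: yes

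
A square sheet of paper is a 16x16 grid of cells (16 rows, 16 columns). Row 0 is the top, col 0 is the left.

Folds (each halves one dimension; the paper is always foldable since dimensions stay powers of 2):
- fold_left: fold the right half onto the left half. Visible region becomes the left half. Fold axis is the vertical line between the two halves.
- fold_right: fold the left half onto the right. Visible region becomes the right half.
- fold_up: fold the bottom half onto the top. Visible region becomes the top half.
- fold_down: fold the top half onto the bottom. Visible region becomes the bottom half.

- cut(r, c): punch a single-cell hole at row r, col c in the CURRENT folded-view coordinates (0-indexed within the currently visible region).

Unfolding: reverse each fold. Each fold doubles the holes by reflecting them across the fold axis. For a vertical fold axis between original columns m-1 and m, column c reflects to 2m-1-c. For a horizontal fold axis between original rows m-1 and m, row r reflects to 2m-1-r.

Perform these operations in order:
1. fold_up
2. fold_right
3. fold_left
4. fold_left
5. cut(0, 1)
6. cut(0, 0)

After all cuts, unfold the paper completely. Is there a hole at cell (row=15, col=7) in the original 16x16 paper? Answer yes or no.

Answer: yes

Derivation:
Op 1 fold_up: fold axis h@8; visible region now rows[0,8) x cols[0,16) = 8x16
Op 2 fold_right: fold axis v@8; visible region now rows[0,8) x cols[8,16) = 8x8
Op 3 fold_left: fold axis v@12; visible region now rows[0,8) x cols[8,12) = 8x4
Op 4 fold_left: fold axis v@10; visible region now rows[0,8) x cols[8,10) = 8x2
Op 5 cut(0, 1): punch at orig (0,9); cuts so far [(0, 9)]; region rows[0,8) x cols[8,10) = 8x2
Op 6 cut(0, 0): punch at orig (0,8); cuts so far [(0, 8), (0, 9)]; region rows[0,8) x cols[8,10) = 8x2
Unfold 1 (reflect across v@10): 4 holes -> [(0, 8), (0, 9), (0, 10), (0, 11)]
Unfold 2 (reflect across v@12): 8 holes -> [(0, 8), (0, 9), (0, 10), (0, 11), (0, 12), (0, 13), (0, 14), (0, 15)]
Unfold 3 (reflect across v@8): 16 holes -> [(0, 0), (0, 1), (0, 2), (0, 3), (0, 4), (0, 5), (0, 6), (0, 7), (0, 8), (0, 9), (0, 10), (0, 11), (0, 12), (0, 13), (0, 14), (0, 15)]
Unfold 4 (reflect across h@8): 32 holes -> [(0, 0), (0, 1), (0, 2), (0, 3), (0, 4), (0, 5), (0, 6), (0, 7), (0, 8), (0, 9), (0, 10), (0, 11), (0, 12), (0, 13), (0, 14), (0, 15), (15, 0), (15, 1), (15, 2), (15, 3), (15, 4), (15, 5), (15, 6), (15, 7), (15, 8), (15, 9), (15, 10), (15, 11), (15, 12), (15, 13), (15, 14), (15, 15)]
Holes: [(0, 0), (0, 1), (0, 2), (0, 3), (0, 4), (0, 5), (0, 6), (0, 7), (0, 8), (0, 9), (0, 10), (0, 11), (0, 12), (0, 13), (0, 14), (0, 15), (15, 0), (15, 1), (15, 2), (15, 3), (15, 4), (15, 5), (15, 6), (15, 7), (15, 8), (15, 9), (15, 10), (15, 11), (15, 12), (15, 13), (15, 14), (15, 15)]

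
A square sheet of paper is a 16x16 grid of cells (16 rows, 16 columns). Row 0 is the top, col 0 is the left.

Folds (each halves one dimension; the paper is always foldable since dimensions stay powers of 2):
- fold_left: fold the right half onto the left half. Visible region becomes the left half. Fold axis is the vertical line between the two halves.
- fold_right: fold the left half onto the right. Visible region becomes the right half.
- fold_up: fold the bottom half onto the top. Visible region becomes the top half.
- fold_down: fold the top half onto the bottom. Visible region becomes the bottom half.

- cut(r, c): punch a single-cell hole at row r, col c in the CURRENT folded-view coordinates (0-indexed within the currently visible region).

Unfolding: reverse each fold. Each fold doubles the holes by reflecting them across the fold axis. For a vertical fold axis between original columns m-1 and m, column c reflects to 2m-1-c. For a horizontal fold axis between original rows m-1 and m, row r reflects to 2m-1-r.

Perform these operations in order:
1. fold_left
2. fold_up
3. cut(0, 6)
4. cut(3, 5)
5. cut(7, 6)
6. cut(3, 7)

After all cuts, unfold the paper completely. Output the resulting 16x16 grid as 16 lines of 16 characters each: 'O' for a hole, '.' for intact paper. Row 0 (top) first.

Op 1 fold_left: fold axis v@8; visible region now rows[0,16) x cols[0,8) = 16x8
Op 2 fold_up: fold axis h@8; visible region now rows[0,8) x cols[0,8) = 8x8
Op 3 cut(0, 6): punch at orig (0,6); cuts so far [(0, 6)]; region rows[0,8) x cols[0,8) = 8x8
Op 4 cut(3, 5): punch at orig (3,5); cuts so far [(0, 6), (3, 5)]; region rows[0,8) x cols[0,8) = 8x8
Op 5 cut(7, 6): punch at orig (7,6); cuts so far [(0, 6), (3, 5), (7, 6)]; region rows[0,8) x cols[0,8) = 8x8
Op 6 cut(3, 7): punch at orig (3,7); cuts so far [(0, 6), (3, 5), (3, 7), (7, 6)]; region rows[0,8) x cols[0,8) = 8x8
Unfold 1 (reflect across h@8): 8 holes -> [(0, 6), (3, 5), (3, 7), (7, 6), (8, 6), (12, 5), (12, 7), (15, 6)]
Unfold 2 (reflect across v@8): 16 holes -> [(0, 6), (0, 9), (3, 5), (3, 7), (3, 8), (3, 10), (7, 6), (7, 9), (8, 6), (8, 9), (12, 5), (12, 7), (12, 8), (12, 10), (15, 6), (15, 9)]

Answer: ......O..O......
................
................
.....O.OO.O.....
................
................
................
......O..O......
......O..O......
................
................
................
.....O.OO.O.....
................
................
......O..O......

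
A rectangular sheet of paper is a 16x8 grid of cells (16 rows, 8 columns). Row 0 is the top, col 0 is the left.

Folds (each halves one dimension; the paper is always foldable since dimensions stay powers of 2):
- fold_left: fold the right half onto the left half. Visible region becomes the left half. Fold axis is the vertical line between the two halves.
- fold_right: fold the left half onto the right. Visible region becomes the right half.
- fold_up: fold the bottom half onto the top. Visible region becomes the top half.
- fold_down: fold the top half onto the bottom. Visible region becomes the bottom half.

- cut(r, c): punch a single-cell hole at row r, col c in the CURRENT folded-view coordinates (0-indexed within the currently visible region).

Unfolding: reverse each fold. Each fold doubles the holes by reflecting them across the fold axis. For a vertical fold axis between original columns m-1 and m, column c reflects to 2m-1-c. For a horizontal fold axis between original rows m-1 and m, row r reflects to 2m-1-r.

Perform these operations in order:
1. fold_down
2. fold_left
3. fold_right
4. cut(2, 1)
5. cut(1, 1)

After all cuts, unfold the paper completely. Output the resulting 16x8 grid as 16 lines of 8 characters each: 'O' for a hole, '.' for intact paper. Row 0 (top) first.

Answer: ........
........
........
........
........
O..OO..O
O..OO..O
........
........
O..OO..O
O..OO..O
........
........
........
........
........

Derivation:
Op 1 fold_down: fold axis h@8; visible region now rows[8,16) x cols[0,8) = 8x8
Op 2 fold_left: fold axis v@4; visible region now rows[8,16) x cols[0,4) = 8x4
Op 3 fold_right: fold axis v@2; visible region now rows[8,16) x cols[2,4) = 8x2
Op 4 cut(2, 1): punch at orig (10,3); cuts so far [(10, 3)]; region rows[8,16) x cols[2,4) = 8x2
Op 5 cut(1, 1): punch at orig (9,3); cuts so far [(9, 3), (10, 3)]; region rows[8,16) x cols[2,4) = 8x2
Unfold 1 (reflect across v@2): 4 holes -> [(9, 0), (9, 3), (10, 0), (10, 3)]
Unfold 2 (reflect across v@4): 8 holes -> [(9, 0), (9, 3), (9, 4), (9, 7), (10, 0), (10, 3), (10, 4), (10, 7)]
Unfold 3 (reflect across h@8): 16 holes -> [(5, 0), (5, 3), (5, 4), (5, 7), (6, 0), (6, 3), (6, 4), (6, 7), (9, 0), (9, 3), (9, 4), (9, 7), (10, 0), (10, 3), (10, 4), (10, 7)]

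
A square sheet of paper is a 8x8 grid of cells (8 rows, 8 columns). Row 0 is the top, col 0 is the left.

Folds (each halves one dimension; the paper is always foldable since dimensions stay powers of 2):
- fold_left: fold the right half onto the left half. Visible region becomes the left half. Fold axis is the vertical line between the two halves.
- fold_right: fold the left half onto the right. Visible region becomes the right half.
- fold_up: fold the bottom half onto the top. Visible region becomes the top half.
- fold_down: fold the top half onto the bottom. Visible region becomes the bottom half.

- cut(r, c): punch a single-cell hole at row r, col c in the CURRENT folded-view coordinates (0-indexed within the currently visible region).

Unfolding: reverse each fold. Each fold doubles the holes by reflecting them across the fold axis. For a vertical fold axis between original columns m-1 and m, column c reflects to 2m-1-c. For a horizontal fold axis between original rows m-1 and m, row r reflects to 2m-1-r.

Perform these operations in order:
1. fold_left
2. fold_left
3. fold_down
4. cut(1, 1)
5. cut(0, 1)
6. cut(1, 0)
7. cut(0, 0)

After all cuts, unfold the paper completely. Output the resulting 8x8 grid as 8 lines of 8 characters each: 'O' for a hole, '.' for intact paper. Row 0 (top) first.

Op 1 fold_left: fold axis v@4; visible region now rows[0,8) x cols[0,4) = 8x4
Op 2 fold_left: fold axis v@2; visible region now rows[0,8) x cols[0,2) = 8x2
Op 3 fold_down: fold axis h@4; visible region now rows[4,8) x cols[0,2) = 4x2
Op 4 cut(1, 1): punch at orig (5,1); cuts so far [(5, 1)]; region rows[4,8) x cols[0,2) = 4x2
Op 5 cut(0, 1): punch at orig (4,1); cuts so far [(4, 1), (5, 1)]; region rows[4,8) x cols[0,2) = 4x2
Op 6 cut(1, 0): punch at orig (5,0); cuts so far [(4, 1), (5, 0), (5, 1)]; region rows[4,8) x cols[0,2) = 4x2
Op 7 cut(0, 0): punch at orig (4,0); cuts so far [(4, 0), (4, 1), (5, 0), (5, 1)]; region rows[4,8) x cols[0,2) = 4x2
Unfold 1 (reflect across h@4): 8 holes -> [(2, 0), (2, 1), (3, 0), (3, 1), (4, 0), (4, 1), (5, 0), (5, 1)]
Unfold 2 (reflect across v@2): 16 holes -> [(2, 0), (2, 1), (2, 2), (2, 3), (3, 0), (3, 1), (3, 2), (3, 3), (4, 0), (4, 1), (4, 2), (4, 3), (5, 0), (5, 1), (5, 2), (5, 3)]
Unfold 3 (reflect across v@4): 32 holes -> [(2, 0), (2, 1), (2, 2), (2, 3), (2, 4), (2, 5), (2, 6), (2, 7), (3, 0), (3, 1), (3, 2), (3, 3), (3, 4), (3, 5), (3, 6), (3, 7), (4, 0), (4, 1), (4, 2), (4, 3), (4, 4), (4, 5), (4, 6), (4, 7), (5, 0), (5, 1), (5, 2), (5, 3), (5, 4), (5, 5), (5, 6), (5, 7)]

Answer: ........
........
OOOOOOOO
OOOOOOOO
OOOOOOOO
OOOOOOOO
........
........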